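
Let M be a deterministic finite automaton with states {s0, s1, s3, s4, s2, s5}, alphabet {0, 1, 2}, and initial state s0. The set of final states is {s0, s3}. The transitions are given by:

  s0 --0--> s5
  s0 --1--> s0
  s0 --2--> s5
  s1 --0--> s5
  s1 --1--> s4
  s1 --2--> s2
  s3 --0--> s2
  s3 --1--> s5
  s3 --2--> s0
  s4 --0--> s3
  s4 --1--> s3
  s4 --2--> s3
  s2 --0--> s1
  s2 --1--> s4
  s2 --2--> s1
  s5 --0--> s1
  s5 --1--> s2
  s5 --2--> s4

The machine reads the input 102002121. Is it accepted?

Trace: s0 -1-> s0 -0-> s5 -2-> s4 -0-> s3 -0-> s2 -2-> s1 -1-> s4 -2-> s3 -1-> s5
End state s5 is not accepting.

No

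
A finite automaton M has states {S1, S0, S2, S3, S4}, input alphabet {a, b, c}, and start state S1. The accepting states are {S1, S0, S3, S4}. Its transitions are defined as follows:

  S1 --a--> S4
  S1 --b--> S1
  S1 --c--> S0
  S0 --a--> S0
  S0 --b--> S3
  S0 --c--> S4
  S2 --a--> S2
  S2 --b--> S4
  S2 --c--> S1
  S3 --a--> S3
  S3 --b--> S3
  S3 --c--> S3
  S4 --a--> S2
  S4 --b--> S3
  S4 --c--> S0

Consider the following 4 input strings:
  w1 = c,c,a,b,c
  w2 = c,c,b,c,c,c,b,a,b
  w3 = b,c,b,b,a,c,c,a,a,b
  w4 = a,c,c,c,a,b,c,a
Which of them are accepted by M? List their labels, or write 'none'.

w1, w2, w3, w4

w1: Trace: S1 -c-> S0 -c-> S4 -a-> S2 -b-> S4 -c-> S0  → end S0, accepted
w2: Trace: S1 -c-> S0 -c-> S4 -b-> S3 -c-> S3 -c-> S3 -c-> S3 -b-> S3 -a-> S3 -b-> S3  → end S3, accepted
w3: Trace: S1 -b-> S1 -c-> S0 -b-> S3 -b-> S3 -a-> S3 -c-> S3 -c-> S3 -a-> S3 -a-> S3 -b-> S3  → end S3, accepted
w4: Trace: S1 -a-> S4 -c-> S0 -c-> S4 -c-> S0 -a-> S0 -b-> S3 -c-> S3 -a-> S3  → end S3, accepted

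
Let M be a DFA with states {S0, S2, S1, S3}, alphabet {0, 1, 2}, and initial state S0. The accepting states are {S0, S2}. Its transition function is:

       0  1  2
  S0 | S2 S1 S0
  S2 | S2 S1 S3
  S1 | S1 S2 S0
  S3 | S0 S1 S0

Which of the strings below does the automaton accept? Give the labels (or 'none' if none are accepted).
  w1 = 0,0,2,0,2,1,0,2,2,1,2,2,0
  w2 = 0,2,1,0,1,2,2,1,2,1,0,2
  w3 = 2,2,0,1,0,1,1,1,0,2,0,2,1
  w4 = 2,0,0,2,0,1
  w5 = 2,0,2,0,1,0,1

w1:
  start at S0
  read '0': S0 → S2
  read '0': S2 → S2
  read '2': S2 → S3
  read '0': S3 → S0
  read '2': S0 → S0
  read '1': S0 → S1
  read '0': S1 → S1
  read '2': S1 → S0
  read '2': S0 → S0
  read '1': S0 → S1
  read '2': S1 → S0
  read '2': S0 → S0
  read '0': S0 → S2
  end S2, accepted
w2:
  start at S0
  read '0': S0 → S2
  read '2': S2 → S3
  read '1': S3 → S1
  read '0': S1 → S1
  read '1': S1 → S2
  read '2': S2 → S3
  read '2': S3 → S0
  read '1': S0 → S1
  read '2': S1 → S0
  read '1': S0 → S1
  read '0': S1 → S1
  read '2': S1 → S0
  end S0, accepted
w3:
  start at S0
  read '2': S0 → S0
  read '2': S0 → S0
  read '0': S0 → S2
  read '1': S2 → S1
  read '0': S1 → S1
  read '1': S1 → S2
  read '1': S2 → S1
  read '1': S1 → S2
  read '0': S2 → S2
  read '2': S2 → S3
  read '0': S3 → S0
  read '2': S0 → S0
  read '1': S0 → S1
  end S1, rejected
w4:
  start at S0
  read '2': S0 → S0
  read '0': S0 → S2
  read '0': S2 → S2
  read '2': S2 → S3
  read '0': S3 → S0
  read '1': S0 → S1
  end S1, rejected
w5:
  start at S0
  read '2': S0 → S0
  read '0': S0 → S2
  read '2': S2 → S3
  read '0': S3 → S0
  read '1': S0 → S1
  read '0': S1 → S1
  read '1': S1 → S2
  end S2, accepted

w1, w2, w5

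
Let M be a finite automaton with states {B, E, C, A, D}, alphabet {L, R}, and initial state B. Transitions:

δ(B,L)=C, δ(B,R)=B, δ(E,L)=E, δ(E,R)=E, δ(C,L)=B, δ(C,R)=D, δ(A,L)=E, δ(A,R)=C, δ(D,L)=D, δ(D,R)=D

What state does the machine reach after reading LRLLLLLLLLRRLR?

B → C → D → D → D → D → D → D → D → D → D → D → D → D → D

D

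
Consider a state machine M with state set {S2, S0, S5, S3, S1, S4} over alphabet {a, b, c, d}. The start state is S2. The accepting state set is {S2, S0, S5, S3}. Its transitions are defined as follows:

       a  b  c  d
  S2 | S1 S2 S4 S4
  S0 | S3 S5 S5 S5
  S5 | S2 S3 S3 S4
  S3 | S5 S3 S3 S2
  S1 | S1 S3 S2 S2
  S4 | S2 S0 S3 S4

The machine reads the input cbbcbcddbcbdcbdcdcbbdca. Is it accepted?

Yes

S2 → S4 → S0 → S5 → S3 → S3 → S3 → S2 → S4 → S0 → S5 → S3 → S2 → S4 → S0 → S5 → S3 → S2 → S4 → S0 → S5 → S4 → S3 → S5
End state S5 is accepting.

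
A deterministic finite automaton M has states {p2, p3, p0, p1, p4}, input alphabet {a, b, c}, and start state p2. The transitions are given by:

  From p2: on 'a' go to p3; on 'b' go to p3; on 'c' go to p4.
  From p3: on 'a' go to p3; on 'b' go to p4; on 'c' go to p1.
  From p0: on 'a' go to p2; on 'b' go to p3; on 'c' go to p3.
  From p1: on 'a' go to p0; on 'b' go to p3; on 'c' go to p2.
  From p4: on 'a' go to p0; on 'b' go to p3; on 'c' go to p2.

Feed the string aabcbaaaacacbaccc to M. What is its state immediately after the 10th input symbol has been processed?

Trace: p2 -a-> p3 -a-> p3 -b-> p4 -c-> p2 -b-> p3 -a-> p3 -a-> p3 -a-> p3 -a-> p3 -c-> p1
After 10 symbols: p1.

p1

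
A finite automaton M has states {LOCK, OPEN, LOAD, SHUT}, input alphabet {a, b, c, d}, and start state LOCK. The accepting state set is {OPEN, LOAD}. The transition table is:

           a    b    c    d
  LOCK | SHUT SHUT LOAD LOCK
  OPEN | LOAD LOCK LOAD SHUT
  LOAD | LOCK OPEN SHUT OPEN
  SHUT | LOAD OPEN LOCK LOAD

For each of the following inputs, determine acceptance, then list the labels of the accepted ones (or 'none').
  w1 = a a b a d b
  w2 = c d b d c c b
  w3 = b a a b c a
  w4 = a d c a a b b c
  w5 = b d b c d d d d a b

w2, w4, w5

w1: LOCK → SHUT → LOAD → OPEN → LOAD → OPEN → LOCK  → end LOCK, rejected
w2: LOCK → LOAD → OPEN → LOCK → LOCK → LOAD → SHUT → OPEN  → end OPEN, accepted
w3: LOCK → SHUT → LOAD → LOCK → SHUT → LOCK → SHUT  → end SHUT, rejected
w4: LOCK → SHUT → LOAD → SHUT → LOAD → LOCK → SHUT → OPEN → LOAD  → end LOAD, accepted
w5: LOCK → SHUT → LOAD → OPEN → LOAD → OPEN → SHUT → LOAD → OPEN → LOAD → OPEN  → end OPEN, accepted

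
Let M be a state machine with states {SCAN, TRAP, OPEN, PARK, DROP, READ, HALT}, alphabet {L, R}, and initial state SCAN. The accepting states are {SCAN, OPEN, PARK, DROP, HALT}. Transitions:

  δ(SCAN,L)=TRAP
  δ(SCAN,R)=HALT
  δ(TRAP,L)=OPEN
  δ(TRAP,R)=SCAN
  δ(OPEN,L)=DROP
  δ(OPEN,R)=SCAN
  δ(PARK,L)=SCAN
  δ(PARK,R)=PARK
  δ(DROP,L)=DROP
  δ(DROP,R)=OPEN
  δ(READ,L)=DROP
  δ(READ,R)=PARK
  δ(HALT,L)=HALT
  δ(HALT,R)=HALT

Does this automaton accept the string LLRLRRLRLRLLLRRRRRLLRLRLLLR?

Yes

SCAN → TRAP → OPEN → SCAN → TRAP → SCAN → HALT → HALT → HALT → HALT → HALT → HALT → HALT → HALT → HALT → HALT → HALT → HALT → HALT → HALT → HALT → HALT → HALT → HALT → HALT → HALT → HALT → HALT
End state HALT is accepting.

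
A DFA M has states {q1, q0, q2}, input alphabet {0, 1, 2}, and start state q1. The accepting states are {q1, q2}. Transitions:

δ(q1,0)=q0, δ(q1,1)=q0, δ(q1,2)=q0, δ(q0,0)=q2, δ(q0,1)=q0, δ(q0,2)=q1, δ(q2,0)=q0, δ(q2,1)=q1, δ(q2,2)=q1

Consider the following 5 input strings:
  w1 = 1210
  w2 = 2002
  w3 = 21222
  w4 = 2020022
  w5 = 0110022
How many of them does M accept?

3

w1: Trace: q1 -1-> q0 -2-> q1 -1-> q0 -0-> q2  → end q2, accepted
w2: Trace: q1 -2-> q0 -0-> q2 -0-> q0 -2-> q1  → end q1, accepted
w3: Trace: q1 -2-> q0 -1-> q0 -2-> q1 -2-> q0 -2-> q1  → end q1, accepted
w4: Trace: q1 -2-> q0 -0-> q2 -2-> q1 -0-> q0 -0-> q2 -2-> q1 -2-> q0  → end q0, rejected
w5: Trace: q1 -0-> q0 -1-> q0 -1-> q0 -0-> q2 -0-> q0 -2-> q1 -2-> q0  → end q0, rejected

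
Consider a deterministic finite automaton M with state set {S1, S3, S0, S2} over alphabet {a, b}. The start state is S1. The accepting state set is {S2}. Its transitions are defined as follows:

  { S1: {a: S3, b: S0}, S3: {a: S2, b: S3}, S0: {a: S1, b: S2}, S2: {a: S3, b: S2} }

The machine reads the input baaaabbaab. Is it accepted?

No

S1 → S0 → S1 → S3 → S2 → S3 → S3 → S3 → S2 → S3 → S3
End state S3 is not accepting.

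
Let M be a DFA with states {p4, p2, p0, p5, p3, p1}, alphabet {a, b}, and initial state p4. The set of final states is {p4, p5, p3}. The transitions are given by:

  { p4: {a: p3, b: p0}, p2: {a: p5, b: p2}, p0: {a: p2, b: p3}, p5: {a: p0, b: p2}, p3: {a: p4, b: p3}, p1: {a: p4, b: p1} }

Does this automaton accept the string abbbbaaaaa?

Yes

start at p4
read 'a': p4 → p3
read 'b': p3 → p3
read 'b': p3 → p3
read 'b': p3 → p3
read 'b': p3 → p3
read 'a': p3 → p4
read 'a': p4 → p3
read 'a': p3 → p4
read 'a': p4 → p3
read 'a': p3 → p4
End state p4 is accepting.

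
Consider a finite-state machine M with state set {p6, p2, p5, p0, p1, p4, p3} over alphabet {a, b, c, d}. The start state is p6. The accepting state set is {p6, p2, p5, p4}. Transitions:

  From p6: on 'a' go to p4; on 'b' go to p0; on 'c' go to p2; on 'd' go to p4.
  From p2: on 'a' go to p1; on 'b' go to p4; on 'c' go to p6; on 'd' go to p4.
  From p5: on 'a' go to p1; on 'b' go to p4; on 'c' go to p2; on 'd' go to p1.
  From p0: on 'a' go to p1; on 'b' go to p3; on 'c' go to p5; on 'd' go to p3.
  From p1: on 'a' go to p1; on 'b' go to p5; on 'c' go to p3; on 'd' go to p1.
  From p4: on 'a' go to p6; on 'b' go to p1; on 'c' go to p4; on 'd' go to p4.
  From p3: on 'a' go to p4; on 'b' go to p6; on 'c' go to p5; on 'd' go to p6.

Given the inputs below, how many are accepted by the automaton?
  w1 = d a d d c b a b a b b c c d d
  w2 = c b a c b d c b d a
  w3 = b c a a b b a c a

w1: Trace: p6 -d-> p4 -a-> p6 -d-> p4 -d-> p4 -c-> p4 -b-> p1 -a-> p1 -b-> p5 -a-> p1 -b-> p5 -b-> p4 -c-> p4 -c-> p4 -d-> p4 -d-> p4  → end p4, accepted
w2: Trace: p6 -c-> p2 -b-> p4 -a-> p6 -c-> p2 -b-> p4 -d-> p4 -c-> p4 -b-> p1 -d-> p1 -a-> p1  → end p1, rejected
w3: Trace: p6 -b-> p0 -c-> p5 -a-> p1 -a-> p1 -b-> p5 -b-> p4 -a-> p6 -c-> p2 -a-> p1  → end p1, rejected

1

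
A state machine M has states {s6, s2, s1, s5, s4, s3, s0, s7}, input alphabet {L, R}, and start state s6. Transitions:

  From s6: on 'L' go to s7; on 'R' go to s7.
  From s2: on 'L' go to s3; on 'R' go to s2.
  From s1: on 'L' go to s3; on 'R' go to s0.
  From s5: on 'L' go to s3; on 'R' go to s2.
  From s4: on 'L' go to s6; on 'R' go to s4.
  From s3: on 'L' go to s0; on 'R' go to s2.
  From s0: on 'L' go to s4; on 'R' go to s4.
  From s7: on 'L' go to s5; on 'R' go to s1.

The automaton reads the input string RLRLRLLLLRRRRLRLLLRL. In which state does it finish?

start at s6
read 'R': s6 → s7
read 'L': s7 → s5
read 'R': s5 → s2
read 'L': s2 → s3
read 'R': s3 → s2
read 'L': s2 → s3
read 'L': s3 → s0
read 'L': s0 → s4
read 'L': s4 → s6
read 'R': s6 → s7
read 'R': s7 → s1
read 'R': s1 → s0
read 'R': s0 → s4
read 'L': s4 → s6
read 'R': s6 → s7
read 'L': s7 → s5
read 'L': s5 → s3
read 'L': s3 → s0
read 'R': s0 → s4
read 'L': s4 → s6

s6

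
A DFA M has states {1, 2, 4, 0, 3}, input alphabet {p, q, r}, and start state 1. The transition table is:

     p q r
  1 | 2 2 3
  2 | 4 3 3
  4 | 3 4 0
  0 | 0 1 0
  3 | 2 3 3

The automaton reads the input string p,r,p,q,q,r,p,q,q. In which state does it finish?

Trace: 1 -p-> 2 -r-> 3 -p-> 2 -q-> 3 -q-> 3 -r-> 3 -p-> 2 -q-> 3 -q-> 3

3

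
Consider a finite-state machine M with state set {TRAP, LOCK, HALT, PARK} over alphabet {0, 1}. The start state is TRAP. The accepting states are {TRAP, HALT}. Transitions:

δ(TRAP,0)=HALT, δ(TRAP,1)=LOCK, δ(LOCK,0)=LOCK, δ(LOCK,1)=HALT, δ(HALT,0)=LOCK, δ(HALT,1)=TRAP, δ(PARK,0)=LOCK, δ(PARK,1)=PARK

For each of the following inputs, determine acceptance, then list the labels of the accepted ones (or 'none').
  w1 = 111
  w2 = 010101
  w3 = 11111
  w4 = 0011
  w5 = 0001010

w1, w2, w3, w4

w1: Trace: TRAP -1-> LOCK -1-> HALT -1-> TRAP  → end TRAP, accepted
w2: Trace: TRAP -0-> HALT -1-> TRAP -0-> HALT -1-> TRAP -0-> HALT -1-> TRAP  → end TRAP, accepted
w3: Trace: TRAP -1-> LOCK -1-> HALT -1-> TRAP -1-> LOCK -1-> HALT  → end HALT, accepted
w4: Trace: TRAP -0-> HALT -0-> LOCK -1-> HALT -1-> TRAP  → end TRAP, accepted
w5: Trace: TRAP -0-> HALT -0-> LOCK -0-> LOCK -1-> HALT -0-> LOCK -1-> HALT -0-> LOCK  → end LOCK, rejected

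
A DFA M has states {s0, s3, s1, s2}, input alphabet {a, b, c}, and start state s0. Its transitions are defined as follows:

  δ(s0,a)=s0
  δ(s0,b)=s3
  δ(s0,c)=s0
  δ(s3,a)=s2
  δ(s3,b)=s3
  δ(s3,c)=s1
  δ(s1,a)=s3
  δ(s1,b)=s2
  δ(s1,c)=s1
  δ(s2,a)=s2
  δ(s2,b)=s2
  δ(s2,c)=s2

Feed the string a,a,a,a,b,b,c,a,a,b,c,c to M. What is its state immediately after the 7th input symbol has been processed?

s0 → s0 → s0 → s0 → s0 → s3 → s3 → s1
After 7 symbols: s1.

s1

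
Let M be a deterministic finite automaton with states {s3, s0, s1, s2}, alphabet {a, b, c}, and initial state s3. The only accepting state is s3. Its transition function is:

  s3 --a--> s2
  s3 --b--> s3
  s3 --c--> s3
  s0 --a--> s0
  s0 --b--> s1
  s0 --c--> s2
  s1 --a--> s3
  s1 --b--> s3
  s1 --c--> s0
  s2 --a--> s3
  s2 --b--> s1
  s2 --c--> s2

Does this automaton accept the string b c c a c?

Trace: s3 -b-> s3 -c-> s3 -c-> s3 -a-> s2 -c-> s2
End state s2 is not accepting.

No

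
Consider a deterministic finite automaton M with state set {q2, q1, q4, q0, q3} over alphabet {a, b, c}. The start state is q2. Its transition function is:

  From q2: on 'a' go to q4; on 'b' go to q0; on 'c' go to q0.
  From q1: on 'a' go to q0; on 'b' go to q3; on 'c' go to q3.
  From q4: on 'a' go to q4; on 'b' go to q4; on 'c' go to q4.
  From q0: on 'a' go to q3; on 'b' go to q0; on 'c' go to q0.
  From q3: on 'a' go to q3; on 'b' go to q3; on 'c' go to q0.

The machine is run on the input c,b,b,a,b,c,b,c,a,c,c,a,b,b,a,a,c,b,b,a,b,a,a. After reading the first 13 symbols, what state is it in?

q3

start at q2
read 'c': q2 → q0
read 'b': q0 → q0
read 'b': q0 → q0
read 'a': q0 → q3
read 'b': q3 → q3
read 'c': q3 → q0
read 'b': q0 → q0
read 'c': q0 → q0
read 'a': q0 → q3
read 'c': q3 → q0
read 'c': q0 → q0
read 'a': q0 → q3
read 'b': q3 → q3
After 13 symbols: q3.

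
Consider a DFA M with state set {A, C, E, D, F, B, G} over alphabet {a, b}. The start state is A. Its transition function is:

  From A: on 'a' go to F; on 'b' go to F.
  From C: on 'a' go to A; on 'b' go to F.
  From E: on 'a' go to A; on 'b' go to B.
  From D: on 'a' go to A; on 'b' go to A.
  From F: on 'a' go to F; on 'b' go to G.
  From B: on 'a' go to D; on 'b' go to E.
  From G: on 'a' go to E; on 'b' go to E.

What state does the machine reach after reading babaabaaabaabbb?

E

A → F → F → G → E → A → F → F → F → F → G → E → A → F → G → E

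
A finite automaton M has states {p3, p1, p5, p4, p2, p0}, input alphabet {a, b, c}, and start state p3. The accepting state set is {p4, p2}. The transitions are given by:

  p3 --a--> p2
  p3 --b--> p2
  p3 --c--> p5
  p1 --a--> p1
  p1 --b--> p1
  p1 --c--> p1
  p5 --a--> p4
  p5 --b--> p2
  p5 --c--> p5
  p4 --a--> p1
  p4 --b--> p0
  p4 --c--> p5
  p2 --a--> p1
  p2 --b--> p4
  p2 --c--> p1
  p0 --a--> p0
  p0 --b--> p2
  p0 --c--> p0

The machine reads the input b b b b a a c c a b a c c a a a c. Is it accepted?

Trace: p3 -b-> p2 -b-> p4 -b-> p0 -b-> p2 -a-> p1 -a-> p1 -c-> p1 -c-> p1 -a-> p1 -b-> p1 -a-> p1 -c-> p1 -c-> p1 -a-> p1 -a-> p1 -a-> p1 -c-> p1
End state p1 is not accepting.

No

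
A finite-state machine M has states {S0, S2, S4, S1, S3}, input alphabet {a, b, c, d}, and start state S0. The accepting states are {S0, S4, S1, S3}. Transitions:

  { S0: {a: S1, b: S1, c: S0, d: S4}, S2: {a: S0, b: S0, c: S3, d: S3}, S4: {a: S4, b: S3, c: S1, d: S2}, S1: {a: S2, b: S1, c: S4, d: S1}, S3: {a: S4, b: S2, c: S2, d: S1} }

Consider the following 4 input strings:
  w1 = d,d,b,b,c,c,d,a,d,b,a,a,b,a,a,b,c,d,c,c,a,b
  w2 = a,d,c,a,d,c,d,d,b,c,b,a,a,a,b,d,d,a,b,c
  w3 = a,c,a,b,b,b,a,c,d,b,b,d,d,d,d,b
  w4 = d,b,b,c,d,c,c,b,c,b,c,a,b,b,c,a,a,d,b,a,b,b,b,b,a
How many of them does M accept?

w1: S0 → S4 → S2 → S0 → S1 → S4 → S1 → S1 → S2 → S3 → S2 → S0 → S1 → S1 → S2 → S0 → S1 → S4 → S2 → S3 → S2 → S0 → S1  → end S1, accepted
w2: S0 → S1 → S1 → S4 → S4 → S2 → S3 → S1 → S1 → S1 → S4 → S3 → S4 → S4 → S4 → S3 → S1 → S1 → S2 → S0 → S0  → end S0, accepted
w3: S0 → S1 → S4 → S4 → S3 → S2 → S0 → S1 → S4 → S2 → S0 → S1 → S1 → S1 → S1 → S1 → S1  → end S1, accepted
w4: S0 → S4 → S3 → S2 → S3 → S1 → S4 → S1 → S1 → S4 → S3 → S2 → S0 → S1 → S1 → S4 → S4 → S4 → S2 → S0 → S1 → S1 → S1 → S1 → S1 → S2  → end S2, rejected

3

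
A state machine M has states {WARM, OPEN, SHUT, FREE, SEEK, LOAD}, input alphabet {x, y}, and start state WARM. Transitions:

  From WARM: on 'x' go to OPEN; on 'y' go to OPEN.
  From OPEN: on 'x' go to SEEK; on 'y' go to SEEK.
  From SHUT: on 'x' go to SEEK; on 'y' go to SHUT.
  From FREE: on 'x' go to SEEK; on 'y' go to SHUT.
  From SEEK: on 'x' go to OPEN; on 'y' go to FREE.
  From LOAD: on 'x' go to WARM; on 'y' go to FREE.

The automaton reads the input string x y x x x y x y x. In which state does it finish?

Trace: WARM -x-> OPEN -y-> SEEK -x-> OPEN -x-> SEEK -x-> OPEN -y-> SEEK -x-> OPEN -y-> SEEK -x-> OPEN

OPEN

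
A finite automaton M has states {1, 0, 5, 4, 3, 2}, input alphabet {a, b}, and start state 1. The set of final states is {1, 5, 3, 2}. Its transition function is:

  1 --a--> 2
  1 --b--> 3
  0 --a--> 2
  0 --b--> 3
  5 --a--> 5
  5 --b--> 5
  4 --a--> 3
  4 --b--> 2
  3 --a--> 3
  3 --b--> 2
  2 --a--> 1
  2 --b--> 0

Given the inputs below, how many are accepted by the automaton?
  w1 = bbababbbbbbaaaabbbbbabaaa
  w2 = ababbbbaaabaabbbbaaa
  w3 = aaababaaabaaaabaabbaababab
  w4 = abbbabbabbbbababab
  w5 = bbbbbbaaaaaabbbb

w1:
  start at 1
  read 'b': 1 → 3
  read 'b': 3 → 2
  read 'a': 2 → 1
  read 'b': 1 → 3
  read 'a': 3 → 3
  read 'b': 3 → 2
  read 'b': 2 → 0
  read 'b': 0 → 3
  read 'b': 3 → 2
  read 'b': 2 → 0
  read 'b': 0 → 3
  read 'a': 3 → 3
  read 'a': 3 → 3
  read 'a': 3 → 3
  read 'a': 3 → 3
  read 'b': 3 → 2
  read 'b': 2 → 0
  read 'b': 0 → 3
  read 'b': 3 → 2
  read 'b': 2 → 0
  read 'a': 0 → 2
  read 'b': 2 → 0
  read 'a': 0 → 2
  read 'a': 2 → 1
  read 'a': 1 → 2
  end 2, accepted
w2:
  start at 1
  read 'a': 1 → 2
  read 'b': 2 → 0
  read 'a': 0 → 2
  read 'b': 2 → 0
  read 'b': 0 → 3
  read 'b': 3 → 2
  read 'b': 2 → 0
  read 'a': 0 → 2
  read 'a': 2 → 1
  read 'a': 1 → 2
  read 'b': 2 → 0
  read 'a': 0 → 2
  read 'a': 2 → 1
  read 'b': 1 → 3
  read 'b': 3 → 2
  read 'b': 2 → 0
  read 'b': 0 → 3
  read 'a': 3 → 3
  read 'a': 3 → 3
  read 'a': 3 → 3
  end 3, accepted
w3:
  start at 1
  read 'a': 1 → 2
  read 'a': 2 → 1
  read 'a': 1 → 2
  read 'b': 2 → 0
  read 'a': 0 → 2
  read 'b': 2 → 0
  read 'a': 0 → 2
  read 'a': 2 → 1
  read 'a': 1 → 2
  read 'b': 2 → 0
  read 'a': 0 → 2
  read 'a': 2 → 1
  read 'a': 1 → 2
  read 'a': 2 → 1
  read 'b': 1 → 3
  read 'a': 3 → 3
  read 'a': 3 → 3
  read 'b': 3 → 2
  read 'b': 2 → 0
  read 'a': 0 → 2
  read 'a': 2 → 1
  read 'b': 1 → 3
  read 'a': 3 → 3
  read 'b': 3 → 2
  read 'a': 2 → 1
  read 'b': 1 → 3
  end 3, accepted
w4:
  start at 1
  read 'a': 1 → 2
  read 'b': 2 → 0
  read 'b': 0 → 3
  read 'b': 3 → 2
  read 'a': 2 → 1
  read 'b': 1 → 3
  read 'b': 3 → 2
  read 'a': 2 → 1
  read 'b': 1 → 3
  read 'b': 3 → 2
  read 'b': 2 → 0
  read 'b': 0 → 3
  read 'a': 3 → 3
  read 'b': 3 → 2
  read 'a': 2 → 1
  read 'b': 1 → 3
  read 'a': 3 → 3
  read 'b': 3 → 2
  end 2, accepted
w5:
  start at 1
  read 'b': 1 → 3
  read 'b': 3 → 2
  read 'b': 2 → 0
  read 'b': 0 → 3
  read 'b': 3 → 2
  read 'b': 2 → 0
  read 'a': 0 → 2
  read 'a': 2 → 1
  read 'a': 1 → 2
  read 'a': 2 → 1
  read 'a': 1 → 2
  read 'a': 2 → 1
  read 'b': 1 → 3
  read 'b': 3 → 2
  read 'b': 2 → 0
  read 'b': 0 → 3
  end 3, accepted

5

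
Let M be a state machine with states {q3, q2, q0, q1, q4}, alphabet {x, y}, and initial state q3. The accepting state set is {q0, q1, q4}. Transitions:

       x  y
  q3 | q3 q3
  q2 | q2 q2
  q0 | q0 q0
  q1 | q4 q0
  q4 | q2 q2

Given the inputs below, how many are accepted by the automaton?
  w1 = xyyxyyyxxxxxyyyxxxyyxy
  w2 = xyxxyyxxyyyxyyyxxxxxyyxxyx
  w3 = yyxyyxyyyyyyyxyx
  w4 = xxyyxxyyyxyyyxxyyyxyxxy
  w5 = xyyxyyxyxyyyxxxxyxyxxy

w1:
  start at q3
  read 'x': q3 → q3
  read 'y': q3 → q3
  read 'y': q3 → q3
  read 'x': q3 → q3
  read 'y': q3 → q3
  read 'y': q3 → q3
  read 'y': q3 → q3
  read 'x': q3 → q3
  read 'x': q3 → q3
  read 'x': q3 → q3
  read 'x': q3 → q3
  read 'x': q3 → q3
  read 'y': q3 → q3
  read 'y': q3 → q3
  read 'y': q3 → q3
  read 'x': q3 → q3
  read 'x': q3 → q3
  read 'x': q3 → q3
  read 'y': q3 → q3
  read 'y': q3 → q3
  read 'x': q3 → q3
  read 'y': q3 → q3
  end q3, rejected
w2:
  start at q3
  read 'x': q3 → q3
  read 'y': q3 → q3
  read 'x': q3 → q3
  read 'x': q3 → q3
  read 'y': q3 → q3
  read 'y': q3 → q3
  read 'x': q3 → q3
  read 'x': q3 → q3
  read 'y': q3 → q3
  read 'y': q3 → q3
  read 'y': q3 → q3
  read 'x': q3 → q3
  read 'y': q3 → q3
  read 'y': q3 → q3
  read 'y': q3 → q3
  read 'x': q3 → q3
  read 'x': q3 → q3
  read 'x': q3 → q3
  read 'x': q3 → q3
  read 'x': q3 → q3
  read 'y': q3 → q3
  read 'y': q3 → q3
  read 'x': q3 → q3
  read 'x': q3 → q3
  read 'y': q3 → q3
  read 'x': q3 → q3
  end q3, rejected
w3:
  start at q3
  read 'y': q3 → q3
  read 'y': q3 → q3
  read 'x': q3 → q3
  read 'y': q3 → q3
  read 'y': q3 → q3
  read 'x': q3 → q3
  read 'y': q3 → q3
  read 'y': q3 → q3
  read 'y': q3 → q3
  read 'y': q3 → q3
  read 'y': q3 → q3
  read 'y': q3 → q3
  read 'y': q3 → q3
  read 'x': q3 → q3
  read 'y': q3 → q3
  read 'x': q3 → q3
  end q3, rejected
w4:
  start at q3
  read 'x': q3 → q3
  read 'x': q3 → q3
  read 'y': q3 → q3
  read 'y': q3 → q3
  read 'x': q3 → q3
  read 'x': q3 → q3
  read 'y': q3 → q3
  read 'y': q3 → q3
  read 'y': q3 → q3
  read 'x': q3 → q3
  read 'y': q3 → q3
  read 'y': q3 → q3
  read 'y': q3 → q3
  read 'x': q3 → q3
  read 'x': q3 → q3
  read 'y': q3 → q3
  read 'y': q3 → q3
  read 'y': q3 → q3
  read 'x': q3 → q3
  read 'y': q3 → q3
  read 'x': q3 → q3
  read 'x': q3 → q3
  read 'y': q3 → q3
  end q3, rejected
w5:
  start at q3
  read 'x': q3 → q3
  read 'y': q3 → q3
  read 'y': q3 → q3
  read 'x': q3 → q3
  read 'y': q3 → q3
  read 'y': q3 → q3
  read 'x': q3 → q3
  read 'y': q3 → q3
  read 'x': q3 → q3
  read 'y': q3 → q3
  read 'y': q3 → q3
  read 'y': q3 → q3
  read 'x': q3 → q3
  read 'x': q3 → q3
  read 'x': q3 → q3
  read 'x': q3 → q3
  read 'y': q3 → q3
  read 'x': q3 → q3
  read 'y': q3 → q3
  read 'x': q3 → q3
  read 'x': q3 → q3
  read 'y': q3 → q3
  end q3, rejected

0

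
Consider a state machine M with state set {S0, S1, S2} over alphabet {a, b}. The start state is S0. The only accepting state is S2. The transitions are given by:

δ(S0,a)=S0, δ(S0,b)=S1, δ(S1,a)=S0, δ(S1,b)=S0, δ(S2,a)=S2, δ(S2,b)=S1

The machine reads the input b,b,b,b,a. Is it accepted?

start at S0
read 'b': S0 → S1
read 'b': S1 → S0
read 'b': S0 → S1
read 'b': S1 → S0
read 'a': S0 → S0
End state S0 is not accepting.

No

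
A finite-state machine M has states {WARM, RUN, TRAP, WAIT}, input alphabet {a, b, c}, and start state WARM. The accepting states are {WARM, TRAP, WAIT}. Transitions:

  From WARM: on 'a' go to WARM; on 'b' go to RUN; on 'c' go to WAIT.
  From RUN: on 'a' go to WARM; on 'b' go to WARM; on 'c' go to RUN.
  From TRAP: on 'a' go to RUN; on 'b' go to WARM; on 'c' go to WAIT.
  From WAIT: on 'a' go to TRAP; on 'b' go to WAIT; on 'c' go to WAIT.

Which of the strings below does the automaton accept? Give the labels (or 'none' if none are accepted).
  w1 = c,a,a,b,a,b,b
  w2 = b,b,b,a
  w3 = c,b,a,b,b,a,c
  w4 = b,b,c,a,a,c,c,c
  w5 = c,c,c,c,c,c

w1: Trace: WARM -c-> WAIT -a-> TRAP -a-> RUN -b-> WARM -a-> WARM -b-> RUN -b-> WARM  → end WARM, accepted
w2: Trace: WARM -b-> RUN -b-> WARM -b-> RUN -a-> WARM  → end WARM, accepted
w3: Trace: WARM -c-> WAIT -b-> WAIT -a-> TRAP -b-> WARM -b-> RUN -a-> WARM -c-> WAIT  → end WAIT, accepted
w4: Trace: WARM -b-> RUN -b-> WARM -c-> WAIT -a-> TRAP -a-> RUN -c-> RUN -c-> RUN -c-> RUN  → end RUN, rejected
w5: Trace: WARM -c-> WAIT -c-> WAIT -c-> WAIT -c-> WAIT -c-> WAIT -c-> WAIT  → end WAIT, accepted

w1, w2, w3, w5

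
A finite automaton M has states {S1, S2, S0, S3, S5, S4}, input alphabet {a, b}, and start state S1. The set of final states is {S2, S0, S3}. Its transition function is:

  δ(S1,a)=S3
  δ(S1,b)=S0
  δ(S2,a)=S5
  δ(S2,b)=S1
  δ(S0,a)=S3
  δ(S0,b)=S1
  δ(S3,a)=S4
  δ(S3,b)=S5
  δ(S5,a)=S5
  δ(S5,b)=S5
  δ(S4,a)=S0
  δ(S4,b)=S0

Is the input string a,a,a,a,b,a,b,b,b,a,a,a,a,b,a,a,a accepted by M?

Trace: S1 -a-> S3 -a-> S4 -a-> S0 -a-> S3 -b-> S5 -a-> S5 -b-> S5 -b-> S5 -b-> S5 -a-> S5 -a-> S5 -a-> S5 -a-> S5 -b-> S5 -a-> S5 -a-> S5 -a-> S5
End state S5 is not accepting.

No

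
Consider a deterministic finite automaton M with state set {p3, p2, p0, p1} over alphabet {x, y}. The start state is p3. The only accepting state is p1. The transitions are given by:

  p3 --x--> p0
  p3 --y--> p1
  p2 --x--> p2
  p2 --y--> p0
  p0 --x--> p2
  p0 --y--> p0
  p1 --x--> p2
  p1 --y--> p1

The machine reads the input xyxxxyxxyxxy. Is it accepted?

No

start at p3
read 'x': p3 → p0
read 'y': p0 → p0
read 'x': p0 → p2
read 'x': p2 → p2
read 'x': p2 → p2
read 'y': p2 → p0
read 'x': p0 → p2
read 'x': p2 → p2
read 'y': p2 → p0
read 'x': p0 → p2
read 'x': p2 → p2
read 'y': p2 → p0
End state p0 is not accepting.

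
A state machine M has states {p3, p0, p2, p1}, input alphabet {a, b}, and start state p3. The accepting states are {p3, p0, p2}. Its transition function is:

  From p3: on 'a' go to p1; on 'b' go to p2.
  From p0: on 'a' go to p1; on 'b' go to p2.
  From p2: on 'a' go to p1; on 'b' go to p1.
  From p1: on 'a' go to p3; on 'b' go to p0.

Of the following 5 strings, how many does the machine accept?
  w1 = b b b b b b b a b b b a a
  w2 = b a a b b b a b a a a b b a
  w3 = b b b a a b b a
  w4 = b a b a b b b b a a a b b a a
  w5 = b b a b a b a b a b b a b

3

w1:
  start at p3
  read 'b': p3 → p2
  read 'b': p2 → p1
  read 'b': p1 → p0
  read 'b': p0 → p2
  read 'b': p2 → p1
  read 'b': p1 → p0
  read 'b': p0 → p2
  read 'a': p2 → p1
  read 'b': p1 → p0
  read 'b': p0 → p2
  read 'b': p2 → p1
  read 'a': p1 → p3
  read 'a': p3 → p1
  end p1, rejected
w2:
  start at p3
  read 'b': p3 → p2
  read 'a': p2 → p1
  read 'a': p1 → p3
  read 'b': p3 → p2
  read 'b': p2 → p1
  read 'b': p1 → p0
  read 'a': p0 → p1
  read 'b': p1 → p0
  read 'a': p0 → p1
  read 'a': p1 → p3
  read 'a': p3 → p1
  read 'b': p1 → p0
  read 'b': p0 → p2
  read 'a': p2 → p1
  end p1, rejected
w3:
  start at p3
  read 'b': p3 → p2
  read 'b': p2 → p1
  read 'b': p1 → p0
  read 'a': p0 → p1
  read 'a': p1 → p3
  read 'b': p3 → p2
  read 'b': p2 → p1
  read 'a': p1 → p3
  end p3, accepted
w4:
  start at p3
  read 'b': p3 → p2
  read 'a': p2 → p1
  read 'b': p1 → p0
  read 'a': p0 → p1
  read 'b': p1 → p0
  read 'b': p0 → p2
  read 'b': p2 → p1
  read 'b': p1 → p0
  read 'a': p0 → p1
  read 'a': p1 → p3
  read 'a': p3 → p1
  read 'b': p1 → p0
  read 'b': p0 → p2
  read 'a': p2 → p1
  read 'a': p1 → p3
  end p3, accepted
w5:
  start at p3
  read 'b': p3 → p2
  read 'b': p2 → p1
  read 'a': p1 → p3
  read 'b': p3 → p2
  read 'a': p2 → p1
  read 'b': p1 → p0
  read 'a': p0 → p1
  read 'b': p1 → p0
  read 'a': p0 → p1
  read 'b': p1 → p0
  read 'b': p0 → p2
  read 'a': p2 → p1
  read 'b': p1 → p0
  end p0, accepted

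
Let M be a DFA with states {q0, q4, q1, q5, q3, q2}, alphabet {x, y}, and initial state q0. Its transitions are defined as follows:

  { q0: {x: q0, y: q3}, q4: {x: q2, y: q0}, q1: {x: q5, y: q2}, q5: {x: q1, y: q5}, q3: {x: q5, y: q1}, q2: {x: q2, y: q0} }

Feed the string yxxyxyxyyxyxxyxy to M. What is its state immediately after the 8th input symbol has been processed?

q3

q0 → q3 → q5 → q1 → q2 → q2 → q0 → q0 → q3
After 8 symbols: q3.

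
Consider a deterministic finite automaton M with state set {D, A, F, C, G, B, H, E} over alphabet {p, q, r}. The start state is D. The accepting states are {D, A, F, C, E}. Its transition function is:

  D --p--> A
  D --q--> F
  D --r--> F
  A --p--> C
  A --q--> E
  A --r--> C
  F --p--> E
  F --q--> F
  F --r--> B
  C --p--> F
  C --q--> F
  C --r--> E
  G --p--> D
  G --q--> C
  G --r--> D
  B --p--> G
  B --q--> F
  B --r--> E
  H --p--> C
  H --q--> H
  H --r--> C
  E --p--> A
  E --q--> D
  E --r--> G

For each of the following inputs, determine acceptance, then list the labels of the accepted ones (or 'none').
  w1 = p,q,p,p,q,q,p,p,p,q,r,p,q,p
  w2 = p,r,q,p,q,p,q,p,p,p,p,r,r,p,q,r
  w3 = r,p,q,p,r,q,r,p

w1

w1: D → A → E → A → C → F → F → E → A → C → F → B → G → C → F  → end F, accepted
w2: D → A → C → F → E → D → A → E → A → C → F → E → G → D → A → E → G  → end G, rejected
w3: D → F → E → D → A → C → F → B → G  → end G, rejected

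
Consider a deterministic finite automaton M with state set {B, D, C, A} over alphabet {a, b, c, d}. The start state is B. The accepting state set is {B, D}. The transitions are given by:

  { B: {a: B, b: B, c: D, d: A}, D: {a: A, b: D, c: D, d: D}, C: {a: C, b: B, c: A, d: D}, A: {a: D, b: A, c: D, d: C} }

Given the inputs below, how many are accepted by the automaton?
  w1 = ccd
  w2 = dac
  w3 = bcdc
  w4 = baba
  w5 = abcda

w1: B → D → D → D  → end D, accepted
w2: B → A → D → D  → end D, accepted
w3: B → B → D → D → D  → end D, accepted
w4: B → B → B → B → B  → end B, accepted
w5: B → B → B → D → D → A  → end A, rejected

4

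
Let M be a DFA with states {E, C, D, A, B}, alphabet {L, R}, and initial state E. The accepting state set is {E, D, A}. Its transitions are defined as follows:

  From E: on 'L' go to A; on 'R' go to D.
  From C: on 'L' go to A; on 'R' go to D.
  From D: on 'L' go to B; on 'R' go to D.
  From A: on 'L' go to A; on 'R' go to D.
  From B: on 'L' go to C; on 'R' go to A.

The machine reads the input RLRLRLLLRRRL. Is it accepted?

start at E
read 'R': E → D
read 'L': D → B
read 'R': B → A
read 'L': A → A
read 'R': A → D
read 'L': D → B
read 'L': B → C
read 'L': C → A
read 'R': A → D
read 'R': D → D
read 'R': D → D
read 'L': D → B
End state B is not accepting.

No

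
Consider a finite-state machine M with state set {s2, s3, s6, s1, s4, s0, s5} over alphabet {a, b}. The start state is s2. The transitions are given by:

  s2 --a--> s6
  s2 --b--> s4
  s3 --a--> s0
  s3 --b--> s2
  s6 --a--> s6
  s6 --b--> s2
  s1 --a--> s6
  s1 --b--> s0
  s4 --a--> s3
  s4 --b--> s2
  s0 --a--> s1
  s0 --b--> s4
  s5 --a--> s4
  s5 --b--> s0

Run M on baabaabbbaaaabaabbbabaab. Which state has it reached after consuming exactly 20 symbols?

s6

start at s2
read 'b': s2 → s4
read 'a': s4 → s3
read 'a': s3 → s0
read 'b': s0 → s4
read 'a': s4 → s3
read 'a': s3 → s0
read 'b': s0 → s4
read 'b': s4 → s2
read 'b': s2 → s4
read 'a': s4 → s3
read 'a': s3 → s0
read 'a': s0 → s1
read 'a': s1 → s6
read 'b': s6 → s2
read 'a': s2 → s6
read 'a': s6 → s6
read 'b': s6 → s2
read 'b': s2 → s4
read 'b': s4 → s2
read 'a': s2 → s6
After 20 symbols: s6.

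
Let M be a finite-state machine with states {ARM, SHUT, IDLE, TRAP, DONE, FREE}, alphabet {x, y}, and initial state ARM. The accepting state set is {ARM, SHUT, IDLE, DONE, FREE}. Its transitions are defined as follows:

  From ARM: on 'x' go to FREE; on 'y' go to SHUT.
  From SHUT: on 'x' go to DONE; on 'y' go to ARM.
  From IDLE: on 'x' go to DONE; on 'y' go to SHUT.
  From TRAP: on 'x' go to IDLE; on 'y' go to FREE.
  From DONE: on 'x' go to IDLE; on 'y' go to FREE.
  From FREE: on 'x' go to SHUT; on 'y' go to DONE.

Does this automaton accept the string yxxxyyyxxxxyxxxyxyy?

Yes

start at ARM
read 'y': ARM → SHUT
read 'x': SHUT → DONE
read 'x': DONE → IDLE
read 'x': IDLE → DONE
read 'y': DONE → FREE
read 'y': FREE → DONE
read 'y': DONE → FREE
read 'x': FREE → SHUT
read 'x': SHUT → DONE
read 'x': DONE → IDLE
read 'x': IDLE → DONE
read 'y': DONE → FREE
read 'x': FREE → SHUT
read 'x': SHUT → DONE
read 'x': DONE → IDLE
read 'y': IDLE → SHUT
read 'x': SHUT → DONE
read 'y': DONE → FREE
read 'y': FREE → DONE
End state DONE is accepting.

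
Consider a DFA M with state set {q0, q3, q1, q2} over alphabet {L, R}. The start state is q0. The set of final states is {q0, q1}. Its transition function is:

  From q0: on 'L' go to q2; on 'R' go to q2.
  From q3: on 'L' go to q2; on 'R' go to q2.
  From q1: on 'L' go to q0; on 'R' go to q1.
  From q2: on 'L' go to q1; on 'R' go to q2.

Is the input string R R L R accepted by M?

Yes

start at q0
read 'R': q0 → q2
read 'R': q2 → q2
read 'L': q2 → q1
read 'R': q1 → q1
End state q1 is accepting.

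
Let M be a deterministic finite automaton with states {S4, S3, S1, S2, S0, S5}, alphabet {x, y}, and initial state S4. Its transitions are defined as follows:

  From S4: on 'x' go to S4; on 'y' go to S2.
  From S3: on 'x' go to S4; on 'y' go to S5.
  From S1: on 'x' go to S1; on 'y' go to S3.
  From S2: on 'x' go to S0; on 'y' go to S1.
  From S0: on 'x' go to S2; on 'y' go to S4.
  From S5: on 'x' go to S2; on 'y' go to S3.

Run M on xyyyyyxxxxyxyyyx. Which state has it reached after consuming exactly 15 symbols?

Trace: S4 -x-> S4 -y-> S2 -y-> S1 -y-> S3 -y-> S5 -y-> S3 -x-> S4 -x-> S4 -x-> S4 -x-> S4 -y-> S2 -x-> S0 -y-> S4 -y-> S2 -y-> S1
After 15 symbols: S1.

S1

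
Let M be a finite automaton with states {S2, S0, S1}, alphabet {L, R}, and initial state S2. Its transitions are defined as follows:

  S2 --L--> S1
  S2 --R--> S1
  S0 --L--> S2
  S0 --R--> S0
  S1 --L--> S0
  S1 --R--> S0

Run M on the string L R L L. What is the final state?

Trace: S2 -L-> S1 -R-> S0 -L-> S2 -L-> S1

S1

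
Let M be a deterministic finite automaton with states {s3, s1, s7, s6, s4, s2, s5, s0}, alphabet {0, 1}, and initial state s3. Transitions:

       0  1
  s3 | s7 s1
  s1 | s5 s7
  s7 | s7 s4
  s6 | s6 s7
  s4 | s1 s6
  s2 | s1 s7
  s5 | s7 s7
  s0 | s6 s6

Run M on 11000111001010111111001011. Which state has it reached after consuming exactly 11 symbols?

start at s3
read '1': s3 → s1
read '1': s1 → s7
read '0': s7 → s7
read '0': s7 → s7
read '0': s7 → s7
read '1': s7 → s4
read '1': s4 → s6
read '1': s6 → s7
read '0': s7 → s7
read '0': s7 → s7
read '1': s7 → s4
After 11 symbols: s4.

s4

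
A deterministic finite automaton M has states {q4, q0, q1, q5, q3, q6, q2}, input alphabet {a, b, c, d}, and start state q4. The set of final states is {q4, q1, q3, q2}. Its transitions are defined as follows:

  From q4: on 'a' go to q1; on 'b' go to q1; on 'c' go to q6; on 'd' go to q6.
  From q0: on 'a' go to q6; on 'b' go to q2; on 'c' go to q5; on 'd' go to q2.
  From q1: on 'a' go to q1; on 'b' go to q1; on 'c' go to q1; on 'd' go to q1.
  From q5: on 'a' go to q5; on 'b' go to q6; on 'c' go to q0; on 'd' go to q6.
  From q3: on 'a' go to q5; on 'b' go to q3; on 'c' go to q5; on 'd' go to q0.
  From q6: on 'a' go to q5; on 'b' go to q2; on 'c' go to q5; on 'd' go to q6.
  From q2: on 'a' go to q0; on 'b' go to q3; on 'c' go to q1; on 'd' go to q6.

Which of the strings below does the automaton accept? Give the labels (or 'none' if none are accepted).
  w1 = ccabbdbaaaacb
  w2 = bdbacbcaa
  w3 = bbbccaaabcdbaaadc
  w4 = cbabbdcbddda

w1:
  start at q4
  read 'c': q4 → q6
  read 'c': q6 → q5
  read 'a': q5 → q5
  read 'b': q5 → q6
  read 'b': q6 → q2
  read 'd': q2 → q6
  read 'b': q6 → q2
  read 'a': q2 → q0
  read 'a': q0 → q6
  read 'a': q6 → q5
  read 'a': q5 → q5
  read 'c': q5 → q0
  read 'b': q0 → q2
  end q2, accepted
w2:
  start at q4
  read 'b': q4 → q1
  read 'd': q1 → q1
  read 'b': q1 → q1
  read 'a': q1 → q1
  read 'c': q1 → q1
  read 'b': q1 → q1
  read 'c': q1 → q1
  read 'a': q1 → q1
  read 'a': q1 → q1
  end q1, accepted
w3:
  start at q4
  read 'b': q4 → q1
  read 'b': q1 → q1
  read 'b': q1 → q1
  read 'c': q1 → q1
  read 'c': q1 → q1
  read 'a': q1 → q1
  read 'a': q1 → q1
  read 'a': q1 → q1
  read 'b': q1 → q1
  read 'c': q1 → q1
  read 'd': q1 → q1
  read 'b': q1 → q1
  read 'a': q1 → q1
  read 'a': q1 → q1
  read 'a': q1 → q1
  read 'd': q1 → q1
  read 'c': q1 → q1
  end q1, accepted
w4:
  start at q4
  read 'c': q4 → q6
  read 'b': q6 → q2
  read 'a': q2 → q0
  read 'b': q0 → q2
  read 'b': q2 → q3
  read 'd': q3 → q0
  read 'c': q0 → q5
  read 'b': q5 → q6
  read 'd': q6 → q6
  read 'd': q6 → q6
  read 'd': q6 → q6
  read 'a': q6 → q5
  end q5, rejected

w1, w2, w3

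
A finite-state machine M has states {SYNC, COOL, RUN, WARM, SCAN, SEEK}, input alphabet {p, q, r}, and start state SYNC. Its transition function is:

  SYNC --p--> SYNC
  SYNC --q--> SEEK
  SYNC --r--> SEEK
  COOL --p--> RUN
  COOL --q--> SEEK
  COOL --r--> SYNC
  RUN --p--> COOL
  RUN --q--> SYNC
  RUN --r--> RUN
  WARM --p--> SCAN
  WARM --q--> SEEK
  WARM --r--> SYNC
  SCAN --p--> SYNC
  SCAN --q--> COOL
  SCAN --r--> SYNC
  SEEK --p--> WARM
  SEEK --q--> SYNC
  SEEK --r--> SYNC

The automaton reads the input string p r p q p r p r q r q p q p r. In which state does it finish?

SYNC

Trace: SYNC -p-> SYNC -r-> SEEK -p-> WARM -q-> SEEK -p-> WARM -r-> SYNC -p-> SYNC -r-> SEEK -q-> SYNC -r-> SEEK -q-> SYNC -p-> SYNC -q-> SEEK -p-> WARM -r-> SYNC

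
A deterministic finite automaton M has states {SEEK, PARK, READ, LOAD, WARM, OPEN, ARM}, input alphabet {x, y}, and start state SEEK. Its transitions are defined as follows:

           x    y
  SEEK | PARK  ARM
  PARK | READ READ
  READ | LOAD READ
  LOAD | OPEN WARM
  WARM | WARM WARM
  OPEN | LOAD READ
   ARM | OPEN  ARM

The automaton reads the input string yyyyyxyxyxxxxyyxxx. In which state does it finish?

WARM

start at SEEK
read 'y': SEEK → ARM
read 'y': ARM → ARM
read 'y': ARM → ARM
read 'y': ARM → ARM
read 'y': ARM → ARM
read 'x': ARM → OPEN
read 'y': OPEN → READ
read 'x': READ → LOAD
read 'y': LOAD → WARM
read 'x': WARM → WARM
read 'x': WARM → WARM
read 'x': WARM → WARM
read 'x': WARM → WARM
read 'y': WARM → WARM
read 'y': WARM → WARM
read 'x': WARM → WARM
read 'x': WARM → WARM
read 'x': WARM → WARM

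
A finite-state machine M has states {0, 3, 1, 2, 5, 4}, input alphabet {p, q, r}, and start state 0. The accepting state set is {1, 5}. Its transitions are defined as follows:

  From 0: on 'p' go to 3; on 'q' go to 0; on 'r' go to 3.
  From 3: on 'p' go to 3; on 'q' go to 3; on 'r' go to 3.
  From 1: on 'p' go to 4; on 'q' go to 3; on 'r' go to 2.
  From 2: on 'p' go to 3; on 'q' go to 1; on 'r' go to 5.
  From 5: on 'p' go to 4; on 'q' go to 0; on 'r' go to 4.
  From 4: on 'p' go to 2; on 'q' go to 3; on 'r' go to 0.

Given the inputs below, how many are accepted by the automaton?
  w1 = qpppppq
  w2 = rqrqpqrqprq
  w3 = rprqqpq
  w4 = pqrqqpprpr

0

w1: 0 → 0 → 3 → 3 → 3 → 3 → 3 → 3  → end 3, rejected
w2: 0 → 3 → 3 → 3 → 3 → 3 → 3 → 3 → 3 → 3 → 3 → 3  → end 3, rejected
w3: 0 → 3 → 3 → 3 → 3 → 3 → 3 → 3  → end 3, rejected
w4: 0 → 3 → 3 → 3 → 3 → 3 → 3 → 3 → 3 → 3 → 3  → end 3, rejected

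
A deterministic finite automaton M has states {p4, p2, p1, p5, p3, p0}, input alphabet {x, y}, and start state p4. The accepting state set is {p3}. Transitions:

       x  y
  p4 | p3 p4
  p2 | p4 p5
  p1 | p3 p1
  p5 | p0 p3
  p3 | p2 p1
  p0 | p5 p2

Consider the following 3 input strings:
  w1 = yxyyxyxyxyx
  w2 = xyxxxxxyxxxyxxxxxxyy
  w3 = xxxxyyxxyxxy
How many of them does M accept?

3

w1: p4 → p4 → p3 → p1 → p1 → p3 → p1 → p3 → p1 → p3 → p1 → p3  → end p3, accepted
w2: p4 → p3 → p1 → p3 → p2 → p4 → p3 → p2 → p5 → p0 → p5 → p0 → p2 → p4 → p3 → p2 → p4 → p3 → p2 → p5 → p3  → end p3, accepted
w3: p4 → p3 → p2 → p4 → p3 → p1 → p1 → p3 → p2 → p5 → p0 → p5 → p3  → end p3, accepted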